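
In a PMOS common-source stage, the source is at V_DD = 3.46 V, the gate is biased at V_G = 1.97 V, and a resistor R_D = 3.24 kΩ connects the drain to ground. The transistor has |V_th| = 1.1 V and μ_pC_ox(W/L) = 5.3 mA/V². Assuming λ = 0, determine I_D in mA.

I_D = 0.403 mA

V_SG = V_DD − V_G = 3.46 − 1.97 = 1.49 V, so V_ov = 1.49 − 1.1 = 0.39 V.
Assume saturation: I_D = ½ k_p V_ov² = 0.5 × 5.3 × 0.39² = 0.403 mA, giving V_SD = V_DD − I_D R_D = 3.46 − 0.403 × 3.24 = 2.15 V.
V_SD = 2.15 V ≥ V_ov = 0.39 V, confirming saturation.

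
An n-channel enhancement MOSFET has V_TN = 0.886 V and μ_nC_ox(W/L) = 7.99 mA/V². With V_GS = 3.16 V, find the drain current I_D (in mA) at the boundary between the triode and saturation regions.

At the boundary V_DS = V_ov = V_GS − V_TN = 3.16 − 0.886 = 2.27 V.
I_D = ½ k_n V_ov² = 0.5 × 7.99 × 2.27² = 20.7 mA.

I_D = 20.7 mA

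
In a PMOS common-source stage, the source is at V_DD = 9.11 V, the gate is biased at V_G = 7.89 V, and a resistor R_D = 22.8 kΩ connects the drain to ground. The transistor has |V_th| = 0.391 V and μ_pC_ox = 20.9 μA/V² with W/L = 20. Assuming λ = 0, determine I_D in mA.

I_D = 0.144 mA

V_SG = V_DD − V_G = 9.11 − 7.89 = 1.22 V, so V_ov = 1.22 − 0.391 = 0.829 V.
k_p = μ_pC_ox · (W/L) = 0.418 mA/V².
Assume saturation: I_D = ½ k_p V_ov² = 0.5 × 0.418 × 0.829² = 0.144 mA, giving V_SD = V_DD − I_D R_D = 9.11 − 0.144 × 22.8 = 5.84 V.
V_SD = 5.84 V ≥ V_ov = 0.829 V, confirming saturation.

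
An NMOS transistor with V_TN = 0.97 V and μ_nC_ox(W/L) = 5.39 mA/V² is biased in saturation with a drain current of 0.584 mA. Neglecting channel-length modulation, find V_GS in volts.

In saturation I_D = ½ k_n (V_GS − V_TN)², so V_GS − V_TN = √(2 I_D / k_n) = √(2 × 0.584 / 5.39) = 0.466 V.
V_GS = 0.97 + 0.466 = 1.44 V.

V_GS = 1.44 V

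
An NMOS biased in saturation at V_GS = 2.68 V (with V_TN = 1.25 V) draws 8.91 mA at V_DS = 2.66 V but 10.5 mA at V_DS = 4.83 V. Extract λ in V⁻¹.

With V_GS fixed, I_D ∝ (1 + λ V_DS) in saturation, so I_D2/I_D1 = (1 + λ V_DS2)/(1 + λ V_DS1).
10.5/8.91 = 1.178 = (1 + 4.83 λ)/(1 + 2.66 λ).
Solving: λ (I_D1 V_DS2 − I_D2 V_DS1) = I_D2 − I_D1, so λ = (10.5 − 8.91) / (8.91 × 4.83 − 10.5 × 2.66) = 1.59 / 15.1 = 0.105 V⁻¹.

λ = 0.105 V⁻¹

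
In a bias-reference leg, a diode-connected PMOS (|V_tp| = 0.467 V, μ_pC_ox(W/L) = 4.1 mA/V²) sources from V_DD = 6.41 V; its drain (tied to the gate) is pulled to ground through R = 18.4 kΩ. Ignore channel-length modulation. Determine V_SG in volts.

V_SG = 0.851 V

With gate tied to drain, V_SG = V_SD ≥ V_SG − |V_tp|, so the device is in saturation.
KCL at the drain: ½ k_p (V_SG − |V_tp|)² = (V_DD − V_SG)/R.
Let x = V_SG − 0.467. Then 37.7 x² + x − 5.943 = 0, giving x = 0.384 V (positive root), so V_SG = 0.851 V.
I_D = (V_DD − V_SG)/R = (6.41 − 0.851) / 18.4 = 0.302 mA.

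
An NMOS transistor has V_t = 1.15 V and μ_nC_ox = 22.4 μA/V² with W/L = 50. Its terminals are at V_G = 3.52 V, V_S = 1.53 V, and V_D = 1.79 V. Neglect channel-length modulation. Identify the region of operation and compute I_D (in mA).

V_GS = V_G − V_S = 3.52 − 1.53 = 1.99 V; V_DS = V_D − V_S = 1.79 − 1.53 = 0.26 V.
k_n = μ_nC_ox · (W/L) = 1.12 mA/V².
V_ov = V_GS − V_t = 1.99 − 1.15 = 0.84 V.
Since V_DS = 0.26 V < V_ov = 0.84 V, the device is in the triode region.
I_D = k_n [V_ov · V_DS − ½ V_DS²] = 1.12 × [0.84 × 0.26 − 0.5 × 0.26²] = 0.207 mA.

Triode; I_D = 0.207 mA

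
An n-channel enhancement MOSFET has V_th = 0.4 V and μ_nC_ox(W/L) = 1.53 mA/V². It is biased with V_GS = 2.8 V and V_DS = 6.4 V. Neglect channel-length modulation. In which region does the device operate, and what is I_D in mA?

V_ov = V_GS − V_th = 2.8 − 0.4 = 2.4 V.
Since V_DS = 6.4 V ≥ V_ov = 2.4 V, the device is in saturation.
I_D = ½ k_n V_ov² = 0.5 × 1.53 × 2.4² = 4.41 mA.

Saturation; I_D = 4.41 mA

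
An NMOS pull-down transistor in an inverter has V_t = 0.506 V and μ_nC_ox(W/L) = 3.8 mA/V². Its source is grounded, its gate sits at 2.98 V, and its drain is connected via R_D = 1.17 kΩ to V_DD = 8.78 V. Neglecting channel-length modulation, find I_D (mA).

V_GS = V_G = 2.98 V, so V_ov = 2.98 − 0.506 = 2.47 V.
Assume saturation: I_D = ½ k_n V_ov² = 0.5 × 3.8 × 2.47² = 11.6 mA, giving V_DS = V_DD − I_D R_D = 8.78 − 11.6 × 1.17 = -4.83 V.
But -4.83 V < V_ov = 2.47 V, so the device is actually in triode.
In triode I_D = k_n[V_ov V_DS − ½ V_DS²] and I_D = (V_DD − V_DS)/R_D. Equating: 2.22 V_DS² − 12 V_DS + 8.78 = 0, giving V_DS = 0.873 V (the root below V_ov).
I_D = (8.78 − 0.873) / 1.17 = 6.76 mA.

I_D = 6.76 mA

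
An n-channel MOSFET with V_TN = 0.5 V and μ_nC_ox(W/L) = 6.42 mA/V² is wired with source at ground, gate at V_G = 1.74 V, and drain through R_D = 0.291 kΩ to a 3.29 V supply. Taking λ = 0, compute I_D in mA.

I_D = 4.94 mA

V_GS = V_G = 1.74 V, so V_ov = 1.74 − 0.5 = 1.24 V.
Assume saturation: I_D = ½ k_n V_ov² = 0.5 × 6.42 × 1.24² = 4.94 mA, giving V_DS = V_DD − I_D R_D = 3.29 − 4.94 × 0.291 = 1.85 V.
V_DS = 1.85 V ≥ V_ov = 1.24 V, confirming saturation.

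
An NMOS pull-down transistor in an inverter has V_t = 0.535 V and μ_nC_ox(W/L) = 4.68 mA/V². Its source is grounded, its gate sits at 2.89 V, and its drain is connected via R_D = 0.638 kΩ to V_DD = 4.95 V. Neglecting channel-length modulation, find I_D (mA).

V_GS = V_G = 2.89 V, so V_ov = 2.89 − 0.535 = 2.35 V.
Assume saturation: I_D = ½ k_n V_ov² = 0.5 × 4.68 × 2.35² = 13 mA, giving V_DS = V_DD − I_D R_D = 4.95 − 13 × 0.638 = -3.33 V.
But -3.33 V < V_ov = 2.35 V, so the device is actually in triode.
In triode I_D = k_n[V_ov V_DS − ½ V_DS²] and I_D = (V_DD − V_DS)/R_D. Equating: 1.49 V_DS² − 8.032 V_DS + 4.95 = 0, giving V_DS = 0.71 V (the root below V_ov).
I_D = (4.95 − 0.71) / 0.638 = 6.65 mA.

I_D = 6.65 mA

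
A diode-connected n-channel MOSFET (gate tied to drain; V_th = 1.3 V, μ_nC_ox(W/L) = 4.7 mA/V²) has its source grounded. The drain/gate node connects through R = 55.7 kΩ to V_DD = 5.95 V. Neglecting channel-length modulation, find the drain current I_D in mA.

I_D = 0.0802 mA

With gate tied to drain, V_GS = V_DS ≥ V_GS − V_th, so the device is in saturation.
KCL at the drain: ½ k_n (V_GS − V_th)² = (V_DD − V_GS)/R.
Let x = V_GS − 1.3. Then 131 x² + x − 4.65 = 0, giving x = 0.185 V (positive root), so V_GS = 1.48 V.
I_D = (V_DD − V_GS)/R = (5.95 − 1.48) / 55.7 = 0.0802 mA.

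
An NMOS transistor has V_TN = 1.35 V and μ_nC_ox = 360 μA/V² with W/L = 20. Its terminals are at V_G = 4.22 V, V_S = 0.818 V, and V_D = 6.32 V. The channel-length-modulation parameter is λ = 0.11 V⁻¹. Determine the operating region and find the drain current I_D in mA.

Saturation; I_D = 24.3 mA

V_GS = V_G − V_S = 4.22 − 0.818 = 3.4 V; V_DS = V_D − V_S = 6.32 − 0.818 = 5.5 V.
k_n = μ_nC_ox · (W/L) = 7.2 mA/V².
V_ov = V_GS − V_TN = 3.4 − 1.35 = 2.05 V.
Since V_DS = 5.5 V ≥ V_ov = 2.05 V, the device is in saturation.
I_D = ½ k_n V_ov² (1 + λ V_DS) = 0.5 × 7.2 × 2.05² × (1 + 0.11 × 5.5) = 24.3 mA.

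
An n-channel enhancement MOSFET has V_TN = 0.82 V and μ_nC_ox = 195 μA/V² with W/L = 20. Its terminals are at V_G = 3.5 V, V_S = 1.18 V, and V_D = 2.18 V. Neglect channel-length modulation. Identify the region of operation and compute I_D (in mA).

V_GS = V_G − V_S = 3.5 − 1.18 = 2.32 V; V_DS = V_D − V_S = 2.18 − 1.18 = 1 V.
k_n = μ_nC_ox · (W/L) = 3.9 mA/V².
V_ov = V_GS − V_TN = 2.32 − 0.82 = 1.5 V.
Since V_DS = 1 V < V_ov = 1.5 V, the device is in the triode region.
I_D = k_n [V_ov · V_DS − ½ V_DS²] = 3.9 × [1.5 × 1 − 0.5 × 1²] = 3.9 mA.

Triode; I_D = 3.90 mA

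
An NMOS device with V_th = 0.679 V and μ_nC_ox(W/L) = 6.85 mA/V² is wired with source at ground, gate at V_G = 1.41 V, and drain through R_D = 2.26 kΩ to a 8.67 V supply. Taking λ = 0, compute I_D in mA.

I_D = 1.83 mA

V_GS = V_G = 1.41 V, so V_ov = 1.41 − 0.679 = 0.731 V.
Assume saturation: I_D = ½ k_n V_ov² = 0.5 × 6.85 × 0.731² = 1.83 mA, giving V_DS = V_DD − I_D R_D = 8.67 − 1.83 × 2.26 = 4.53 V.
V_DS = 4.53 V ≥ V_ov = 0.731 V, confirming saturation.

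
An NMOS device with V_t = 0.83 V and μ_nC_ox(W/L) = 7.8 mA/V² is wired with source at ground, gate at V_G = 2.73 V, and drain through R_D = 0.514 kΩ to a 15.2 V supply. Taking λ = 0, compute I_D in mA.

V_GS = V_G = 2.73 V, so V_ov = 2.73 − 0.83 = 1.9 V.
Assume saturation: I_D = ½ k_n V_ov² = 0.5 × 7.8 × 1.9² = 14.1 mA, giving V_DS = V_DD − I_D R_D = 15.2 − 14.1 × 0.514 = 7.96 V.
V_DS = 7.96 V ≥ V_ov = 1.9 V, confirming saturation.

I_D = 14.1 mA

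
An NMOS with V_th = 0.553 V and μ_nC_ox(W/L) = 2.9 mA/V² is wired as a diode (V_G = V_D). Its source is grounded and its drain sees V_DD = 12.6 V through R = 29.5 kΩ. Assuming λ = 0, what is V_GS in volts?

V_GS = 1.07 V

With gate tied to drain, V_GS = V_DS ≥ V_GS − V_th, so the device is in saturation.
KCL at the drain: ½ k_n (V_GS − V_th)² = (V_DD − V_GS)/R.
Let x = V_GS − 0.553. Then 42.8 x² + x − 12.05 = 0, giving x = 0.519 V (positive root), so V_GS = 1.07 V.
I_D = (V_DD − V_GS)/R = (12.6 − 1.07) / 29.5 = 0.391 mA.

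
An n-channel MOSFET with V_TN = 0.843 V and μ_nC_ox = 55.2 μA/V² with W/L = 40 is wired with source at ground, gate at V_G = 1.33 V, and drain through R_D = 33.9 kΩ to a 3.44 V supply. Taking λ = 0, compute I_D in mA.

I_D = 0.0985 mA

V_GS = V_G = 1.33 V, so V_ov = 1.33 − 0.843 = 0.487 V.
k_n = μ_nC_ox · (W/L) = 2.208 mA/V².
Assume saturation: I_D = ½ k_n V_ov² = 0.5 × 2.208 × 0.487² = 0.262 mA, giving V_DS = V_DD − I_D R_D = 3.44 − 0.262 × 33.9 = -5.44 V.
But -5.44 V < V_ov = 0.487 V, so the device is actually in triode.
In triode I_D = k_n[V_ov V_DS − ½ V_DS²] and I_D = (V_DD − V_DS)/R_D. Equating: 37.4 V_DS² − 37.45 V_DS + 3.44 = 0, giving V_DS = 0.102 V (the root below V_ov).
I_D = (3.44 − 0.102) / 33.9 = 0.0985 mA.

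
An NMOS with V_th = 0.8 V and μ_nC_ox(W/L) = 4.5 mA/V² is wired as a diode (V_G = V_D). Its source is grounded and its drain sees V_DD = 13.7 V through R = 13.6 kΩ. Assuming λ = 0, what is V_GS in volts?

With gate tied to drain, V_GS = V_DS ≥ V_GS − V_th, so the device is in saturation.
KCL at the drain: ½ k_n (V_GS − V_th)² = (V_DD − V_GS)/R.
Let x = V_GS − 0.8. Then 30.6 x² + x − 12.9 = 0, giving x = 0.633 V (positive root), so V_GS = 1.43 V.
I_D = (V_DD − V_GS)/R = (13.7 − 1.43) / 13.6 = 0.902 mA.

V_GS = 1.43 V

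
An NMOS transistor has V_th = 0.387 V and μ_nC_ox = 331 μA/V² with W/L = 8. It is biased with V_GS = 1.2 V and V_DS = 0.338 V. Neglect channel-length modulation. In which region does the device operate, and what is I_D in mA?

Triode; I_D = 0.576 mA

k_n = μ_nC_ox · (W/L) = 2.648 mA/V².
V_ov = V_GS − V_th = 1.2 − 0.387 = 0.813 V.
Since V_DS = 0.338 V < V_ov = 0.813 V, the device is in the triode region.
I_D = k_n [V_ov · V_DS − ½ V_DS²] = 2.648 × [0.813 × 0.338 − 0.5 × 0.338²] = 0.576 mA.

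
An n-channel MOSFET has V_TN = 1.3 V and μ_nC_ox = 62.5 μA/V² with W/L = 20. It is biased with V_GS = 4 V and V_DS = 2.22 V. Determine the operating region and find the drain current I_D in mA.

Triode; I_D = 4.41 mA

k_n = μ_nC_ox · (W/L) = 1.25 mA/V².
V_ov = V_GS − V_TN = 4 − 1.3 = 2.7 V.
Since V_DS = 2.22 V < V_ov = 2.7 V, the device is in the triode region.
I_D = k_n [V_ov · V_DS − ½ V_DS²] = 1.25 × [2.7 × 2.22 − 0.5 × 2.22²] = 4.41 mA.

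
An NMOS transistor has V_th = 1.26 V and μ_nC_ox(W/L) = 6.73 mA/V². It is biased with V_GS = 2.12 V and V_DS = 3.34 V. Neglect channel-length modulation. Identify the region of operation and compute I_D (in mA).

Saturation; I_D = 2.49 mA

V_ov = V_GS − V_th = 2.12 − 1.26 = 0.86 V.
Since V_DS = 3.34 V ≥ V_ov = 0.86 V, the device is in saturation.
I_D = ½ k_n V_ov² = 0.5 × 6.73 × 0.86² = 2.49 mA.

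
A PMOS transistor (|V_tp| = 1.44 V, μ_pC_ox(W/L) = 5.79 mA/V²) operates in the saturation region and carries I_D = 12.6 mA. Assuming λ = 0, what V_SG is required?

V_SG = 3.53 V

In saturation I_D = ½ k_p (V_SG − |V_tp|)², so V_SG − |V_tp| = √(2 I_D / k_p) = √(2 × 12.6 / 5.79) = 2.09 V.
V_SG = 1.44 + 2.09 = 3.53 V.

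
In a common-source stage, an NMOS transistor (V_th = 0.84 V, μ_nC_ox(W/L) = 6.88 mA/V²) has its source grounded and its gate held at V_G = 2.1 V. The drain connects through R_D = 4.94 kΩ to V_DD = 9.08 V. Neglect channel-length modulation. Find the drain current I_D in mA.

I_D = 1.79 mA

V_GS = V_G = 2.1 V, so V_ov = 2.1 − 0.84 = 1.26 V.
Assume saturation: I_D = ½ k_n V_ov² = 0.5 × 6.88 × 1.26² = 5.46 mA, giving V_DS = V_DD − I_D R_D = 9.08 − 5.46 × 4.94 = -17.9 V.
But -17.9 V < V_ov = 1.26 V, so the device is actually in triode.
In triode I_D = k_n[V_ov V_DS − ½ V_DS²] and I_D = (V_DD − V_DS)/R_D. Equating: 17 V_DS² − 43.82 V_DS + 9.08 = 0, giving V_DS = 0.227 V (the root below V_ov).
I_D = (9.08 − 0.227) / 4.94 = 1.79 mA.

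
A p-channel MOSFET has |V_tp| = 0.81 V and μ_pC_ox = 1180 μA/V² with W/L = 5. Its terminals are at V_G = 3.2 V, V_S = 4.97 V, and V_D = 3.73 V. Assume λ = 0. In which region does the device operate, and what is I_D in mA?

V_SG = V_S − V_G = 4.97 − 3.2 = 1.77 V; V_SD = V_S − V_D = 4.97 − 3.73 = 1.24 V.
k_p = μ_pC_ox · (W/L) = 5.9 mA/V².
V_ov = V_SG − |V_tp| = 1.77 − 0.81 = 0.96 V.
Since V_SD = 1.24 V ≥ V_ov = 0.96 V, the device is in saturation.
I_D = ½ k_p V_ov² = 0.5 × 5.9 × 0.96² = 2.72 mA.

Saturation; I_D = 2.72 mA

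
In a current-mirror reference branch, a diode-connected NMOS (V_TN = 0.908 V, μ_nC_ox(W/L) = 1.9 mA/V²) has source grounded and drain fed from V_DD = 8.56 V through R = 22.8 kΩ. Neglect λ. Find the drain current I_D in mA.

I_D = 0.311 mA

With gate tied to drain, V_GS = V_DS ≥ V_GS − V_TN, so the device is in saturation.
KCL at the drain: ½ k_n (V_GS − V_TN)² = (V_DD − V_GS)/R.
Let x = V_GS − 0.908. Then 21.7 x² + x − 7.652 = 0, giving x = 0.572 V (positive root), so V_GS = 1.48 V.
I_D = (V_DD − V_GS)/R = (8.56 − 1.48) / 22.8 = 0.311 mA.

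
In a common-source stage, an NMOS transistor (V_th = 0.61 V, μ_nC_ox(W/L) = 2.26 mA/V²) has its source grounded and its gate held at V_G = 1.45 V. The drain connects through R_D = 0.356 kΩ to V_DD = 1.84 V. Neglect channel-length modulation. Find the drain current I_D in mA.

V_GS = V_G = 1.45 V, so V_ov = 1.45 − 0.61 = 0.84 V.
Assume saturation: I_D = ½ k_n V_ov² = 0.5 × 2.26 × 0.84² = 0.797 mA, giving V_DS = V_DD − I_D R_D = 1.84 − 0.797 × 0.356 = 1.56 V.
V_DS = 1.56 V ≥ V_ov = 0.84 V, confirming saturation.

I_D = 0.797 mA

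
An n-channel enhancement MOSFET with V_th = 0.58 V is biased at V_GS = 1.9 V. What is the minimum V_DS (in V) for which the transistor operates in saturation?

V_DS,sat = 1.32 V

The boundary between triode and saturation is V_DS = V_GS − V_th = V_ov.
V_ov = 1.9 − 0.58 = 1.32 V.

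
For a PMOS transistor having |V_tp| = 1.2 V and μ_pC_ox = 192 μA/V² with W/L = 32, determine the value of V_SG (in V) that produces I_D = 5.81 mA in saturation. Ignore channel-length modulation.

V_SG = 2.58 V

k_p = μ_pC_ox · (W/L) = 6.144 mA/V².
In saturation I_D = ½ k_p (V_SG − |V_tp|)², so V_SG − |V_tp| = √(2 I_D / k_p) = √(2 × 5.81 / 6.144) = 1.38 V.
V_SG = 1.2 + 1.38 = 2.58 V.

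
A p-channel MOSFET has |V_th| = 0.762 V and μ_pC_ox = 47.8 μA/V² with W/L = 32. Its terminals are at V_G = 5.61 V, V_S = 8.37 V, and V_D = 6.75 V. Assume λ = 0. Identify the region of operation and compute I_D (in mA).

V_SG = V_S − V_G = 8.37 − 5.61 = 2.76 V; V_SD = V_S − V_D = 8.37 − 6.75 = 1.62 V.
k_p = μ_pC_ox · (W/L) = 1.53 mA/V².
V_ov = V_SG − |V_th| = 2.76 − 0.762 = 2 V.
Since V_SD = 1.62 V < V_ov = 2 V, the device is in the triode region.
I_D = k_p [V_ov · V_SD − ½ V_SD²] = 1.53 × [2 × 1.62 − 0.5 × 1.62²] = 2.94 mA.

Triode; I_D = 2.94 mA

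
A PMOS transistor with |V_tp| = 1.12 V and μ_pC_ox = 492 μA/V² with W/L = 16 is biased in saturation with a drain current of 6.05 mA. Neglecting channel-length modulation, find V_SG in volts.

k_p = μ_pC_ox · (W/L) = 7.872 mA/V².
In saturation I_D = ½ k_p (V_SG − |V_tp|)², so V_SG − |V_tp| = √(2 I_D / k_p) = √(2 × 6.05 / 7.872) = 1.24 V.
V_SG = 1.12 + 1.24 = 2.36 V.

V_SG = 2.36 V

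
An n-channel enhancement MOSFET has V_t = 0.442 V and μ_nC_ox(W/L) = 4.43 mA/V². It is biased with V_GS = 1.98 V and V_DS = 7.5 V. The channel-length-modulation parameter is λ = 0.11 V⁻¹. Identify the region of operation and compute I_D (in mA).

Saturation; I_D = 9.56 mA

V_ov = V_GS − V_t = 1.98 − 0.442 = 1.54 V.
Since V_DS = 7.5 V ≥ V_ov = 1.54 V, the device is in saturation.
I_D = ½ k_n V_ov² (1 + λ V_DS) = 0.5 × 4.43 × 1.54² × (1 + 0.11 × 7.5) = 9.56 mA.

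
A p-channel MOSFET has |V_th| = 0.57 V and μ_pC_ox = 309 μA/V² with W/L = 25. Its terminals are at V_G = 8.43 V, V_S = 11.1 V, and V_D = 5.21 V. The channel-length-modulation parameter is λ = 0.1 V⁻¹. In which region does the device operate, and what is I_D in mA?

Saturation; I_D = 27.1 mA

V_SG = V_S − V_G = 11.1 − 8.43 = 2.67 V; V_SD = V_S − V_D = 11.1 − 5.21 = 5.89 V.
k_p = μ_pC_ox · (W/L) = 7.725 mA/V².
V_ov = V_SG − |V_th| = 2.67 − 0.57 = 2.1 V.
Since V_SD = 5.89 V ≥ V_ov = 2.1 V, the device is in saturation.
I_D = ½ k_p V_ov² (1 + λ V_SD) = 0.5 × 7.725 × 2.1² × (1 + 0.1 × 5.89) = 27.1 mA.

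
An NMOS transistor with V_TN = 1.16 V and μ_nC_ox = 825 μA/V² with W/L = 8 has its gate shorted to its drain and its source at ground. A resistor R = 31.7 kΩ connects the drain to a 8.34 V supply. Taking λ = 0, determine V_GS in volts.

With gate tied to drain, V_GS = V_DS ≥ V_GS − V_TN, so the device is in saturation.
k_n = μ_nC_ox · (W/L) = 6.6 mA/V².
KCL at the drain: ½ k_n (V_GS − V_TN)² = (V_DD − V_GS)/R.
Let x = V_GS − 1.16. Then 105 x² + x − 7.18 = 0, giving x = 0.257 V (positive root), so V_GS = 1.42 V.
I_D = (V_DD − V_GS)/R = (8.34 − 1.42) / 31.7 = 0.218 mA.

V_GS = 1.42 V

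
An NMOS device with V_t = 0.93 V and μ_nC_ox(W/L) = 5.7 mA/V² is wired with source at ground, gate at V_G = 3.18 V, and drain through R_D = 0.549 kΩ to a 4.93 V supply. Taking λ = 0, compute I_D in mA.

I_D = 7.68 mA

V_GS = V_G = 3.18 V, so V_ov = 3.18 − 0.93 = 2.25 V.
Assume saturation: I_D = ½ k_n V_ov² = 0.5 × 5.7 × 2.25² = 14.4 mA, giving V_DS = V_DD − I_D R_D = 4.93 − 14.4 × 0.549 = -2.99 V.
But -2.99 V < V_ov = 2.25 V, so the device is actually in triode.
In triode I_D = k_n[V_ov V_DS − ½ V_DS²] and I_D = (V_DD − V_DS)/R_D. Equating: 1.56 V_DS² − 8.041 V_DS + 4.93 = 0, giving V_DS = 0.712 V (the root below V_ov).
I_D = (4.93 − 0.712) / 0.549 = 7.68 mA.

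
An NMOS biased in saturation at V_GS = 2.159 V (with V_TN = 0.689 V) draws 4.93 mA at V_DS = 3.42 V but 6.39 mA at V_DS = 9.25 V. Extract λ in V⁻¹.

With V_GS fixed, I_D ∝ (1 + λ V_DS) in saturation, so I_D2/I_D1 = (1 + λ V_DS2)/(1 + λ V_DS1).
6.39/4.93 = 1.296 = (1 + 9.25 λ)/(1 + 3.42 λ).
Solving: λ (I_D1 V_DS2 − I_D2 V_DS1) = I_D2 − I_D1, so λ = (6.39 − 4.93) / (4.93 × 9.25 − 6.39 × 3.42) = 1.46 / 23.7 = 0.0615 V⁻¹.

λ = 0.0615 V⁻¹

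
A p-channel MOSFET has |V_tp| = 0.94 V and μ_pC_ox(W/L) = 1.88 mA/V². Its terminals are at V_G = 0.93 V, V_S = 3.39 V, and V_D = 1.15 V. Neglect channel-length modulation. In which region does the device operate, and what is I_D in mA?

V_SG = V_S − V_G = 3.39 − 0.93 = 2.46 V; V_SD = V_S − V_D = 3.39 − 1.15 = 2.24 V.
V_ov = V_SG − |V_tp| = 2.46 − 0.94 = 1.52 V.
Since V_SD = 2.24 V ≥ V_ov = 1.52 V, the device is in saturation.
I_D = ½ k_p V_ov² = 0.5 × 1.88 × 1.52² = 2.17 mA.

Saturation; I_D = 2.17 mA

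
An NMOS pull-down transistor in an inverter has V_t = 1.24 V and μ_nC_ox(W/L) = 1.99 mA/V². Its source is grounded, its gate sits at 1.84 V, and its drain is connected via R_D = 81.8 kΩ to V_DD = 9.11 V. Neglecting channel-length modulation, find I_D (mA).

I_D = 0.110 mA

V_GS = V_G = 1.84 V, so V_ov = 1.84 − 1.24 = 0.6 V.
Assume saturation: I_D = ½ k_n V_ov² = 0.5 × 1.99 × 0.6² = 0.358 mA, giving V_DS = V_DD − I_D R_D = 9.11 − 0.358 × 81.8 = -20.2 V.
But -20.2 V < V_ov = 0.6 V, so the device is actually in triode.
In triode I_D = k_n[V_ov V_DS − ½ V_DS²] and I_D = (V_DD − V_DS)/R_D. Equating: 81.4 V_DS² − 98.67 V_DS + 9.11 = 0, giving V_DS = 0.101 V (the root below V_ov).
I_D = (9.11 − 0.101) / 81.8 = 0.11 mA.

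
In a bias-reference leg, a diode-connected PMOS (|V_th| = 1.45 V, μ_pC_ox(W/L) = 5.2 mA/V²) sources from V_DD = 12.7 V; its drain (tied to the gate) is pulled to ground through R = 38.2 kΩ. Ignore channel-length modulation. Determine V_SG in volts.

V_SG = 1.78 V

With gate tied to drain, V_SG = V_SD ≥ V_SG − |V_th|, so the device is in saturation.
KCL at the drain: ½ k_p (V_SG − |V_th|)² = (V_DD − V_SG)/R.
Let x = V_SG − 1.45. Then 99.3 x² + x − 11.25 = 0, giving x = 0.332 V (positive root), so V_SG = 1.78 V.
I_D = (V_DD − V_SG)/R = (12.7 − 1.78) / 38.2 = 0.286 mA.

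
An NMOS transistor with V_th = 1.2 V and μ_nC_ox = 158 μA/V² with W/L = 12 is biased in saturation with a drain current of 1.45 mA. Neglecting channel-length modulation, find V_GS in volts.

V_GS = 2.44 V

k_n = μ_nC_ox · (W/L) = 1.896 mA/V².
In saturation I_D = ½ k_n (V_GS − V_th)², so V_GS − V_th = √(2 I_D / k_n) = √(2 × 1.45 / 1.896) = 1.24 V.
V_GS = 1.2 + 1.24 = 2.44 V.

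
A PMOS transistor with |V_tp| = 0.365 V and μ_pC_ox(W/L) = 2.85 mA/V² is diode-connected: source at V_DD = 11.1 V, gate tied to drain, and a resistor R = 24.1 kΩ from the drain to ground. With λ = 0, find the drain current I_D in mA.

I_D = 0.423 mA

With gate tied to drain, V_SG = V_SD ≥ V_SG − |V_tp|, so the device is in saturation.
KCL at the drain: ½ k_p (V_SG − |V_tp|)² = (V_DD − V_SG)/R.
Let x = V_SG − 0.365. Then 34.3 x² + x − 10.73 = 0, giving x = 0.545 V (positive root), so V_SG = 0.91 V.
I_D = (V_DD − V_SG)/R = (11.1 − 0.91) / 24.1 = 0.423 mA.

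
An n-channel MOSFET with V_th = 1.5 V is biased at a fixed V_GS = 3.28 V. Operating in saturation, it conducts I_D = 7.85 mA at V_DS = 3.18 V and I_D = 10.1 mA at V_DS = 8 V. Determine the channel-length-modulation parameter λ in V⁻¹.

λ = 0.0733 V⁻¹

With V_GS fixed, I_D ∝ (1 + λ V_DS) in saturation, so I_D2/I_D1 = (1 + λ V_DS2)/(1 + λ V_DS1).
10.1/7.85 = 1.287 = (1 + 8 λ)/(1 + 3.18 λ).
Solving: λ (I_D1 V_DS2 − I_D2 V_DS1) = I_D2 − I_D1, so λ = (10.1 − 7.85) / (7.85 × 8 − 10.1 × 3.18) = 2.25 / 30.7 = 0.0733 V⁻¹.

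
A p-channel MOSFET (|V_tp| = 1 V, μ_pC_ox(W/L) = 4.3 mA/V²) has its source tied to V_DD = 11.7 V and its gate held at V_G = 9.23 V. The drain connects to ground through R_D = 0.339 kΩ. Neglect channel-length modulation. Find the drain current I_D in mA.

V_SG = V_DD − V_G = 11.7 − 9.23 = 2.47 V, so V_ov = 2.47 − 1 = 1.47 V.
Assume saturation: I_D = ½ k_p V_ov² = 0.5 × 4.3 × 1.47² = 4.65 mA, giving V_SD = V_DD − I_D R_D = 11.7 − 4.65 × 0.339 = 10.1 V.
V_SD = 10.1 V ≥ V_ov = 1.47 V, confirming saturation.

I_D = 4.65 mA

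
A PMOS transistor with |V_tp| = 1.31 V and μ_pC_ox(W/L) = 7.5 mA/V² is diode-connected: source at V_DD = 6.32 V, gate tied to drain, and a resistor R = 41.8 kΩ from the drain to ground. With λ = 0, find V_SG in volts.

With gate tied to drain, V_SG = V_SD ≥ V_SG − |V_tp|, so the device is in saturation.
KCL at the drain: ½ k_p (V_SG − |V_tp|)² = (V_DD − V_SG)/R.
Let x = V_SG − 1.31. Then 157 x² + x − 5.01 = 0, giving x = 0.176 V (positive root), so V_SG = 1.49 V.
I_D = (V_DD − V_SG)/R = (6.32 − 1.49) / 41.8 = 0.116 mA.

V_SG = 1.49 V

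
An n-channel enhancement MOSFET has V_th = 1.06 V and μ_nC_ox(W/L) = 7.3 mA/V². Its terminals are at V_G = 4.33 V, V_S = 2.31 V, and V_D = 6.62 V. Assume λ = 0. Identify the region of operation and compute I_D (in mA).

V_GS = V_G − V_S = 4.33 − 2.31 = 2.02 V; V_DS = V_D − V_S = 6.62 − 2.31 = 4.31 V.
V_ov = V_GS − V_th = 2.02 − 1.06 = 0.96 V.
Since V_DS = 4.31 V ≥ V_ov = 0.96 V, the device is in saturation.
I_D = ½ k_n V_ov² = 0.5 × 7.3 × 0.96² = 3.36 mA.

Saturation; I_D = 3.36 mA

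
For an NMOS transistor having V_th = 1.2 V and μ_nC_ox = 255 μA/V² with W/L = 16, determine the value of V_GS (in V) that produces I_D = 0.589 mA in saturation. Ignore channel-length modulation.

V_GS = 1.74 V

k_n = μ_nC_ox · (W/L) = 4.08 mA/V².
In saturation I_D = ½ k_n (V_GS − V_th)², so V_GS − V_th = √(2 I_D / k_n) = √(2 × 0.589 / 4.08) = 0.537 V.
V_GS = 1.2 + 0.537 = 1.74 V.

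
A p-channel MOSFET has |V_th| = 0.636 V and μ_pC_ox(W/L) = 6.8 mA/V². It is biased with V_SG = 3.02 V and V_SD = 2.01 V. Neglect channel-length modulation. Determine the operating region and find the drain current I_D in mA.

Triode; I_D = 18.8 mA

V_ov = V_SG − |V_th| = 3.02 − 0.636 = 2.38 V.
Since V_SD = 2.01 V < V_ov = 2.38 V, the device is in the triode region.
I_D = k_p [V_ov · V_SD − ½ V_SD²] = 6.8 × [2.38 × 2.01 − 0.5 × 2.01²] = 18.8 mA.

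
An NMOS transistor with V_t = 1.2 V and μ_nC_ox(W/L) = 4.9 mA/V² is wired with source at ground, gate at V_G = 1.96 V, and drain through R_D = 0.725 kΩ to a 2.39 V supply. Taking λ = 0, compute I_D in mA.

V_GS = V_G = 1.96 V, so V_ov = 1.96 − 1.2 = 0.76 V.
Assume saturation: I_D = ½ k_n V_ov² = 0.5 × 4.9 × 0.76² = 1.42 mA, giving V_DS = V_DD − I_D R_D = 2.39 − 1.42 × 0.725 = 1.36 V.
V_DS = 1.36 V ≥ V_ov = 0.76 V, confirming saturation.

I_D = 1.42 mA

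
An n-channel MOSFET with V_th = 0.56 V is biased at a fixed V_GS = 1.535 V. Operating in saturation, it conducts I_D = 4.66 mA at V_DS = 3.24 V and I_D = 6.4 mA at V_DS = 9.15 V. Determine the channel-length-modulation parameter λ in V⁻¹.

λ = 0.0794 V⁻¹

With V_GS fixed, I_D ∝ (1 + λ V_DS) in saturation, so I_D2/I_D1 = (1 + λ V_DS2)/(1 + λ V_DS1).
6.4/4.66 = 1.373 = (1 + 9.15 λ)/(1 + 3.24 λ).
Solving: λ (I_D1 V_DS2 − I_D2 V_DS1) = I_D2 − I_D1, so λ = (6.4 − 4.66) / (4.66 × 9.15 − 6.4 × 3.24) = 1.74 / 21.9 = 0.0794 V⁻¹.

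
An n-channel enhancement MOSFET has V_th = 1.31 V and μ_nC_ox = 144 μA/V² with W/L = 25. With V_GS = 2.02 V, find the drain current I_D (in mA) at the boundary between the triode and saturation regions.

At the boundary V_DS = V_ov = V_GS − V_th = 2.02 − 1.31 = 0.71 V.
k_n = μ_nC_ox · (W/L) = 3.6 mA/V².
I_D = ½ k_n V_ov² = 0.5 × 3.6 × 0.71² = 0.907 mA.

I_D = 0.907 mA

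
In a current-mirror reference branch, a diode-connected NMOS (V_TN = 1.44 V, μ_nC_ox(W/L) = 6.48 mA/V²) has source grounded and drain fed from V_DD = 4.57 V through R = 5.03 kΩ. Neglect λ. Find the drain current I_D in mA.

I_D = 0.541 mA

With gate tied to drain, V_GS = V_DS ≥ V_GS − V_TN, so the device is in saturation.
KCL at the drain: ½ k_n (V_GS − V_TN)² = (V_DD − V_GS)/R.
Let x = V_GS − 1.44. Then 16.3 x² + x − 3.13 = 0, giving x = 0.409 V (positive root), so V_GS = 1.85 V.
I_D = (V_DD − V_GS)/R = (4.57 − 1.85) / 5.03 = 0.541 mA.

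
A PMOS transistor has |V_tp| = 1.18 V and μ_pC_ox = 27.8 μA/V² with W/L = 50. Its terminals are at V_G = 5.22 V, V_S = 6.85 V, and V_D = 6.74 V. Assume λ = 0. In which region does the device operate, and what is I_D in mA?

V_SG = V_S − V_G = 6.85 − 5.22 = 1.63 V; V_SD = V_S − V_D = 6.85 − 6.74 = 0.11 V.
k_p = μ_pC_ox · (W/L) = 1.39 mA/V².
V_ov = V_SG − |V_tp| = 1.63 − 1.18 = 0.45 V.
Since V_SD = 0.11 V < V_ov = 0.45 V, the device is in the triode region.
I_D = k_p [V_ov · V_SD − ½ V_SD²] = 1.39 × [0.45 × 0.11 − 0.5 × 0.11²] = 0.0604 mA.

Triode; I_D = 0.0604 mA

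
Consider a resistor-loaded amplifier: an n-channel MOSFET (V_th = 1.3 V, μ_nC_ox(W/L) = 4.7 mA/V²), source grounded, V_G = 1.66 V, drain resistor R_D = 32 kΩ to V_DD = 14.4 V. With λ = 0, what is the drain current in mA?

I_D = 0.305 mA

V_GS = V_G = 1.66 V, so V_ov = 1.66 − 1.3 = 0.36 V.
Assume saturation: I_D = ½ k_n V_ov² = 0.5 × 4.7 × 0.36² = 0.305 mA, giving V_DS = V_DD − I_D R_D = 14.4 − 0.305 × 32 = 4.65 V.
V_DS = 4.65 V ≥ V_ov = 0.36 V, confirming saturation.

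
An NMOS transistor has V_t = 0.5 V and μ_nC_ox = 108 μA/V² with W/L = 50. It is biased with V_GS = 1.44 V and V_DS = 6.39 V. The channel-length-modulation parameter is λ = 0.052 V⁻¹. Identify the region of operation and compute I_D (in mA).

Saturation; I_D = 3.18 mA

k_n = μ_nC_ox · (W/L) = 5.4 mA/V².
V_ov = V_GS − V_t = 1.44 − 0.5 = 0.94 V.
Since V_DS = 6.39 V ≥ V_ov = 0.94 V, the device is in saturation.
I_D = ½ k_n V_ov² (1 + λ V_DS) = 0.5 × 5.4 × 0.94² × (1 + 0.052 × 6.39) = 3.18 mA.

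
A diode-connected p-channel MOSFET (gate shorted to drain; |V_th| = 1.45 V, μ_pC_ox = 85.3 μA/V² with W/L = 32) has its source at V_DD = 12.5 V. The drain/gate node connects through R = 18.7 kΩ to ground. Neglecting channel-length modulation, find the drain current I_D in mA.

With gate tied to drain, V_SG = V_SD ≥ V_SG − |V_th|, so the device is in saturation.
k_p = μ_pC_ox · (W/L) = 2.73 mA/V².
KCL at the drain: ½ k_p (V_SG − |V_th|)² = (V_DD − V_SG)/R.
Let x = V_SG − 1.45. Then 25.5 x² + x − 11.05 = 0, giving x = 0.639 V (positive root), so V_SG = 2.09 V.
I_D = (V_DD − V_SG)/R = (12.5 − 2.09) / 18.7 = 0.557 mA.

I_D = 0.557 mA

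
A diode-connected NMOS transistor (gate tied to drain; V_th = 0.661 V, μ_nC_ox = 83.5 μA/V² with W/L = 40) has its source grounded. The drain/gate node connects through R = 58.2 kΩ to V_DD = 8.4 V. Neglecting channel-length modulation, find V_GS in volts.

V_GS = 0.938 V

With gate tied to drain, V_GS = V_DS ≥ V_GS − V_th, so the device is in saturation.
k_n = μ_nC_ox · (W/L) = 3.34 mA/V².
KCL at the drain: ½ k_n (V_GS − V_th)² = (V_DD − V_GS)/R.
Let x = V_GS − 0.661. Then 97.2 x² + x − 7.739 = 0, giving x = 0.277 V (positive root), so V_GS = 0.938 V.
I_D = (V_DD − V_GS)/R = (8.4 − 0.938) / 58.2 = 0.128 mA.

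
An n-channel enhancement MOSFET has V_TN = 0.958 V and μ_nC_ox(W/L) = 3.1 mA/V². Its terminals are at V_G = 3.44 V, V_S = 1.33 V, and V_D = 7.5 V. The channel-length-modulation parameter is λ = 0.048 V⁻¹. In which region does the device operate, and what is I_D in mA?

Saturation; I_D = 2.67 mA

V_GS = V_G − V_S = 3.44 − 1.33 = 2.11 V; V_DS = V_D − V_S = 7.5 − 1.33 = 6.17 V.
V_ov = V_GS − V_TN = 2.11 − 0.958 = 1.15 V.
Since V_DS = 6.17 V ≥ V_ov = 1.15 V, the device is in saturation.
I_D = ½ k_n V_ov² (1 + λ V_DS) = 0.5 × 3.1 × 1.15² × (1 + 0.048 × 6.17) = 2.67 mA.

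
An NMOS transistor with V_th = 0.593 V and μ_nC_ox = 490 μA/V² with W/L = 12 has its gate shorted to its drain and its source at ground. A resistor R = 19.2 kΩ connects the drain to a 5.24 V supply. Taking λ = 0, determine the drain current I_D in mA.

I_D = 0.228 mA

With gate tied to drain, V_GS = V_DS ≥ V_GS − V_th, so the device is in saturation.
k_n = μ_nC_ox · (W/L) = 5.88 mA/V².
KCL at the drain: ½ k_n (V_GS − V_th)² = (V_DD − V_GS)/R.
Let x = V_GS − 0.593. Then 56.4 x² + x − 4.647 = 0, giving x = 0.278 V (positive root), so V_GS = 0.871 V.
I_D = (V_DD − V_GS)/R = (5.24 − 0.871) / 19.2 = 0.228 mA.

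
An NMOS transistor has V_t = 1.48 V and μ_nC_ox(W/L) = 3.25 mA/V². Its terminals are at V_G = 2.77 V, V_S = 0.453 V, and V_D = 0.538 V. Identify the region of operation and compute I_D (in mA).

Triode; I_D = 0.219 mA

V_GS = V_G − V_S = 2.77 − 0.453 = 2.32 V; V_DS = V_D − V_S = 0.538 − 0.453 = 0.085 V.
V_ov = V_GS − V_t = 2.32 − 1.48 = 0.837 V.
Since V_DS = 0.085 V < V_ov = 0.837 V, the device is in the triode region.
I_D = k_n [V_ov · V_DS − ½ V_DS²] = 3.25 × [0.837 × 0.085 − 0.5 × 0.085²] = 0.219 mA.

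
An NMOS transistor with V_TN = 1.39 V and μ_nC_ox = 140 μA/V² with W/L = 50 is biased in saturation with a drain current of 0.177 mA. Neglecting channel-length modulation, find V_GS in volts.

V_GS = 1.61 V

k_n = μ_nC_ox · (W/L) = 7 mA/V².
In saturation I_D = ½ k_n (V_GS − V_TN)², so V_GS − V_TN = √(2 I_D / k_n) = √(2 × 0.177 / 7) = 0.225 V.
V_GS = 1.39 + 0.225 = 1.61 V.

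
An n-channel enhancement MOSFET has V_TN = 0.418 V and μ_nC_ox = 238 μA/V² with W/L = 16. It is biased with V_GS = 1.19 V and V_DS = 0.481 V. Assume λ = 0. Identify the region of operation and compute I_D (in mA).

Triode; I_D = 0.974 mA

k_n = μ_nC_ox · (W/L) = 3.808 mA/V².
V_ov = V_GS − V_TN = 1.19 − 0.418 = 0.772 V.
Since V_DS = 0.481 V < V_ov = 0.772 V, the device is in the triode region.
I_D = k_n [V_ov · V_DS − ½ V_DS²] = 3.808 × [0.772 × 0.481 − 0.5 × 0.481²] = 0.974 mA.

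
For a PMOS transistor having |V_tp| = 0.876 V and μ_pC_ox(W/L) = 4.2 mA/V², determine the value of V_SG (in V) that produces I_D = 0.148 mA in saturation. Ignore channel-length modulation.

In saturation I_D = ½ k_p (V_SG − |V_tp|)², so V_SG − |V_tp| = √(2 I_D / k_p) = √(2 × 0.148 / 4.2) = 0.265 V.
V_SG = 0.876 + 0.265 = 1.14 V.

V_SG = 1.14 V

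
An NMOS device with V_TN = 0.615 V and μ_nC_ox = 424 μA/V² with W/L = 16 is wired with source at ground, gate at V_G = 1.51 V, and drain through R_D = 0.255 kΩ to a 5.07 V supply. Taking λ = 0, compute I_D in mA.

V_GS = V_G = 1.51 V, so V_ov = 1.51 − 0.615 = 0.895 V.
k_n = μ_nC_ox · (W/L) = 6.784 mA/V².
Assume saturation: I_D = ½ k_n V_ov² = 0.5 × 6.784 × 0.895² = 2.72 mA, giving V_DS = V_DD − I_D R_D = 5.07 − 2.72 × 0.255 = 4.38 V.
V_DS = 4.38 V ≥ V_ov = 0.895 V, confirming saturation.

I_D = 2.72 mA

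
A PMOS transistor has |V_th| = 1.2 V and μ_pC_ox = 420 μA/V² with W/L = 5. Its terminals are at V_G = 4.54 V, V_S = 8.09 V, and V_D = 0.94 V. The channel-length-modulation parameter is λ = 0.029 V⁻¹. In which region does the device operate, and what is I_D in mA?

V_SG = V_S − V_G = 8.09 − 4.54 = 3.55 V; V_SD = V_S − V_D = 8.09 − 0.94 = 7.15 V.
k_p = μ_pC_ox · (W/L) = 2.1 mA/V².
V_ov = V_SG − |V_th| = 3.55 − 1.2 = 2.35 V.
Since V_SD = 7.15 V ≥ V_ov = 2.35 V, the device is in saturation.
I_D = ½ k_p V_ov² (1 + λ V_SD) = 0.5 × 2.1 × 2.35² × (1 + 0.029 × 7.15) = 7 mA.

Saturation; I_D = 7.00 mA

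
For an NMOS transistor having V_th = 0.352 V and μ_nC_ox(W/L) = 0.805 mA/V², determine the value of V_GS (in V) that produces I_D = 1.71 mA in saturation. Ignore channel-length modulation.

V_GS = 2.41 V

In saturation I_D = ½ k_n (V_GS − V_th)², so V_GS − V_th = √(2 I_D / k_n) = √(2 × 1.71 / 0.805) = 2.06 V.
V_GS = 0.352 + 2.06 = 2.41 V.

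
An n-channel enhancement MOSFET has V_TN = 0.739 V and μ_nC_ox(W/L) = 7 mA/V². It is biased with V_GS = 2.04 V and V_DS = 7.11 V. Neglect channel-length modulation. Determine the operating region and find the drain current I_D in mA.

V_ov = V_GS − V_TN = 2.04 − 0.739 = 1.3 V.
Since V_DS = 7.11 V ≥ V_ov = 1.3 V, the device is in saturation.
I_D = ½ k_n V_ov² = 0.5 × 7 × 1.3² = 5.92 mA.

Saturation; I_D = 5.92 mA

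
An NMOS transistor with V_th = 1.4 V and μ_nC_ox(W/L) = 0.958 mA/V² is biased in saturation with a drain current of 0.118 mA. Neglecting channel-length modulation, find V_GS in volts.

V_GS = 1.90 V

In saturation I_D = ½ k_n (V_GS − V_th)², so V_GS − V_th = √(2 I_D / k_n) = √(2 × 0.118 / 0.958) = 0.496 V.
V_GS = 1.4 + 0.496 = 1.9 V.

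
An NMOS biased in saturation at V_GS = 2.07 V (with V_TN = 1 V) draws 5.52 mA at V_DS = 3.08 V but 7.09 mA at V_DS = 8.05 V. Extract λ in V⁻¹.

With V_GS fixed, I_D ∝ (1 + λ V_DS) in saturation, so I_D2/I_D1 = (1 + λ V_DS2)/(1 + λ V_DS1).
7.09/5.52 = 1.284 = (1 + 8.05 λ)/(1 + 3.08 λ).
Solving: λ (I_D1 V_DS2 − I_D2 V_DS1) = I_D2 − I_D1, so λ = (7.09 − 5.52) / (5.52 × 8.05 − 7.09 × 3.08) = 1.57 / 22.6 = 0.0695 V⁻¹.

λ = 0.0695 V⁻¹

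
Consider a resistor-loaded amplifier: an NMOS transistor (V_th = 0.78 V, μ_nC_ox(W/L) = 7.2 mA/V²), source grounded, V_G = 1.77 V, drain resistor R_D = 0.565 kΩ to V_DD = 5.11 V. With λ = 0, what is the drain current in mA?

I_D = 3.53 mA

V_GS = V_G = 1.77 V, so V_ov = 1.77 − 0.78 = 0.99 V.
Assume saturation: I_D = ½ k_n V_ov² = 0.5 × 7.2 × 0.99² = 3.53 mA, giving V_DS = V_DD − I_D R_D = 5.11 − 3.53 × 0.565 = 3.12 V.
V_DS = 3.12 V ≥ V_ov = 0.99 V, confirming saturation.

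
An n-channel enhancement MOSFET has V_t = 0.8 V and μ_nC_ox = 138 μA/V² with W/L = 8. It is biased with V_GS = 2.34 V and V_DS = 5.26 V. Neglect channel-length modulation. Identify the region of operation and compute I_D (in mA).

Saturation; I_D = 1.31 mA

k_n = μ_nC_ox · (W/L) = 1.104 mA/V².
V_ov = V_GS − V_t = 2.34 − 0.8 = 1.54 V.
Since V_DS = 5.26 V ≥ V_ov = 1.54 V, the device is in saturation.
I_D = ½ k_n V_ov² = 0.5 × 1.104 × 1.54² = 1.31 mA.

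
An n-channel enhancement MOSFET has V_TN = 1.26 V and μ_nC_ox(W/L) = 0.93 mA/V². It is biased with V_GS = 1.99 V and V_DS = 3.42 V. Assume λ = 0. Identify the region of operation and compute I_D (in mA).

V_ov = V_GS − V_TN = 1.99 − 1.26 = 0.73 V.
Since V_DS = 3.42 V ≥ V_ov = 0.73 V, the device is in saturation.
I_D = ½ k_n V_ov² = 0.5 × 0.93 × 0.73² = 0.248 mA.

Saturation; I_D = 0.248 mA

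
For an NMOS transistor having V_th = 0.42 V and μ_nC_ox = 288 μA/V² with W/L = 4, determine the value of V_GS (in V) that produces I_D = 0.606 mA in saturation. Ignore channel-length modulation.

k_n = μ_nC_ox · (W/L) = 1.152 mA/V².
In saturation I_D = ½ k_n (V_GS − V_th)², so V_GS − V_th = √(2 I_D / k_n) = √(2 × 0.606 / 1.152) = 1.03 V.
V_GS = 0.42 + 1.03 = 1.45 V.

V_GS = 1.45 V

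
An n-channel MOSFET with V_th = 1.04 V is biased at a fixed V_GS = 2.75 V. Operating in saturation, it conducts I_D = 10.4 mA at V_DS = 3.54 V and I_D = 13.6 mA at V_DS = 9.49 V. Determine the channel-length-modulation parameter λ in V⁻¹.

With V_GS fixed, I_D ∝ (1 + λ V_DS) in saturation, so I_D2/I_D1 = (1 + λ V_DS2)/(1 + λ V_DS1).
13.6/10.4 = 1.308 = (1 + 9.49 λ)/(1 + 3.54 λ).
Solving: λ (I_D1 V_DS2 − I_D2 V_DS1) = I_D2 − I_D1, so λ = (13.6 − 10.4) / (10.4 × 9.49 − 13.6 × 3.54) = 3.2 / 50.6 = 0.0633 V⁻¹.

λ = 0.0633 V⁻¹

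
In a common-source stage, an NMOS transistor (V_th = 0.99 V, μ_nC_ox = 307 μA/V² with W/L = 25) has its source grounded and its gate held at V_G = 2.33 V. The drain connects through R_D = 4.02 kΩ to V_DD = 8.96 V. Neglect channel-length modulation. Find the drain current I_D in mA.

V_GS = V_G = 2.33 V, so V_ov = 2.33 − 0.99 = 1.34 V.
k_n = μ_nC_ox · (W/L) = 7.675 mA/V².
Assume saturation: I_D = ½ k_n V_ov² = 0.5 × 7.675 × 1.34² = 6.89 mA, giving V_DS = V_DD − I_D R_D = 8.96 − 6.89 × 4.02 = -18.7 V.
But -18.7 V < V_ov = 1.34 V, so the device is actually in triode.
In triode I_D = k_n[V_ov V_DS − ½ V_DS²] and I_D = (V_DD − V_DS)/R_D. Equating: 15.4 V_DS² − 42.34 V_DS + 8.96 = 0, giving V_DS = 0.231 V (the root below V_ov).
I_D = (8.96 − 0.231) / 4.02 = 2.17 mA.

I_D = 2.17 mA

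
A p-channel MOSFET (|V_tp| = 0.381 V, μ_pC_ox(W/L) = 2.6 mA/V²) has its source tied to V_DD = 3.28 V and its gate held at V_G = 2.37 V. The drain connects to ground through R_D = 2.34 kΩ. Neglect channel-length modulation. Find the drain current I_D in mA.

V_SG = V_DD − V_G = 3.28 − 2.37 = 0.91 V, so V_ov = 0.91 − 0.381 = 0.529 V.
Assume saturation: I_D = ½ k_p V_ov² = 0.5 × 2.6 × 0.529² = 0.364 mA, giving V_SD = V_DD − I_D R_D = 3.28 − 0.364 × 2.34 = 2.43 V.
V_SD = 2.43 V ≥ V_ov = 0.529 V, confirming saturation.

I_D = 0.364 mA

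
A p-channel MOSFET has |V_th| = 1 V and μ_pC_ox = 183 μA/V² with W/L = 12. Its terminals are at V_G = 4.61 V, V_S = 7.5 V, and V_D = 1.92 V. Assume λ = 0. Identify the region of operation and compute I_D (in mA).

Saturation; I_D = 3.92 mA

V_SG = V_S − V_G = 7.5 − 4.61 = 2.89 V; V_SD = V_S − V_D = 7.5 − 1.92 = 5.58 V.
k_p = μ_pC_ox · (W/L) = 2.196 mA/V².
V_ov = V_SG − |V_th| = 2.89 − 1 = 1.89 V.
Since V_SD = 5.58 V ≥ V_ov = 1.89 V, the device is in saturation.
I_D = ½ k_p V_ov² = 0.5 × 2.196 × 1.89² = 3.92 mA.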